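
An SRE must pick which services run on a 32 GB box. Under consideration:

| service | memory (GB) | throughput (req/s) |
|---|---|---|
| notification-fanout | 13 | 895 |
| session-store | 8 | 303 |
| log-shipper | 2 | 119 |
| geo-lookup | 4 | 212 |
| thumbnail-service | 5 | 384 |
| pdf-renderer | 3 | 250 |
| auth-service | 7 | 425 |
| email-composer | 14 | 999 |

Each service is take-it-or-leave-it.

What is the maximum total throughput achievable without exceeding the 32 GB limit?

2278

Density check — pdf-renderer 83.33, thumbnail-service 76.80, email-composer 71.36, notification-fanout 68.85 are the best per GB.
A density-first pass picks log-shipper + thumbnail-service + pdf-renderer + auth-service + email-composer — 2177 at 31 GB.
Dropping log-shipper and pdf-renderer and auth-service frees 12 GB; slotting in notification-fanout (13 GB) lifts the total to 2278 at 32 GB.
That's the maximum — no swap from here does better than 2278.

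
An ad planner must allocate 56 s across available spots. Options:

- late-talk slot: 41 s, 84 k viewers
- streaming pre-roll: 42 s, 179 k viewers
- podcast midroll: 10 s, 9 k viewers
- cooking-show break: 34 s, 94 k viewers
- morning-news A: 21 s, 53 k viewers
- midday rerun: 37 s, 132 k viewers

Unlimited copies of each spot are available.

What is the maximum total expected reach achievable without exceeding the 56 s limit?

188

Taking streaming pre-roll + podcast midroll: 52 s used, 188 in expected reach.
The spare 4 s is too small for any remaining spot, and no exchange beats 188.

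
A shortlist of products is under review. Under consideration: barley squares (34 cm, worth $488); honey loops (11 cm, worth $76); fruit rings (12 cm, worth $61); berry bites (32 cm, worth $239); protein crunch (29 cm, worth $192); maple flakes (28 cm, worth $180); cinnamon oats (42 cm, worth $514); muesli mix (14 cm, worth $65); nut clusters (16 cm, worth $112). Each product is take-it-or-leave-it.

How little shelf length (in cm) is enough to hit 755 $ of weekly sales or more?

74

Need the lightest bundle worth ≥ 755.
barley squares + honey loops + protein crunch: 756 weekly sales at 74 cm.
Below 74 cm the best achievable stays under 755.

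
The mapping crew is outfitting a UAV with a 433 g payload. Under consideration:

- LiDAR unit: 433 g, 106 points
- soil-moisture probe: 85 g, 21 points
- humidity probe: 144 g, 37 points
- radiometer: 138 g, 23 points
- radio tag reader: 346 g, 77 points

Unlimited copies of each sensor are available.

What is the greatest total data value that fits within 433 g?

111

Density check — humidity probe 0.26, soil-moisture probe 0.25, LiDAR unit 0.24, radio tag reader 0.22 are the best per g.
3×humidity probe uses 432 of the 433 g and totals 111.
The spare 1 g is too small for any remaining sensor, and no exchange beats 111.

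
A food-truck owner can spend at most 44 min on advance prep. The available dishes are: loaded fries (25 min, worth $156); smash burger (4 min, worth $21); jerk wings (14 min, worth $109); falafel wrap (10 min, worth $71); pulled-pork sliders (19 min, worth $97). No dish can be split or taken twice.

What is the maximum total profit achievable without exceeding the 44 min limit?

286

By profit per min: jerk wings 7.79, falafel wrap 7.10, loaded fries 6.24 lead.
Greedy by ratio would take smash burger + jerk wings + falafel wrap: 28 min used, total 201.
Replace falafel wrap with loaded fries: the trade gains 85 net, giving 286 at 43 min.
Runner-up jerk wings + falafel wrap + pulled-pork sliders tops out at 277.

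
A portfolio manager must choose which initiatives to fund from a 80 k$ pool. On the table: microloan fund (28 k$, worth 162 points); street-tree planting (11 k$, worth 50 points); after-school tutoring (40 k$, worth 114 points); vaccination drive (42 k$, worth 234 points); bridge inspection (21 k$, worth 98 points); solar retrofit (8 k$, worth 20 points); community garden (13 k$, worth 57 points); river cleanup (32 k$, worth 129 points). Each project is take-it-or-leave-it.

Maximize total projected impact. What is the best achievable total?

416

Taking microloan fund + vaccination drive + solar retrofit: 78 k$ used, 416 in projected impact.
An exhaustive check of the 256 subsets confirms 416.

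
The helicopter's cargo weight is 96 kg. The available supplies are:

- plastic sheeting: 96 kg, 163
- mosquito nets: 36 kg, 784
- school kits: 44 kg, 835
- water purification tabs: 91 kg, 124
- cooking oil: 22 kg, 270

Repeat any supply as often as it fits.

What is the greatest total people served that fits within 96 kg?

1838

Ranking by ratio (people served/kg): mosquito nets 21.78, school kits 18.98, cooking oil 12.27.
The ratio ordering already packs tightly: 2×mosquito nets + cooking oil, 94 kg, 1838.
Nothing else within 96 kg beats 1838.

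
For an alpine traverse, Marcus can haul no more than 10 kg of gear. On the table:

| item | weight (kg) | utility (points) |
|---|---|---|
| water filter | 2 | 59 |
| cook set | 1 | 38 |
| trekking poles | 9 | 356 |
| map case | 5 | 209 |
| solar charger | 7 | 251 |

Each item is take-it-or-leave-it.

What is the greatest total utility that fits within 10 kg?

394

Density check — map case 41.80, trekking poles 39.56, cook set 38.00 are the best per kg.
A density-first pass picks water filter + cook set + map case — 306 at 8 kg.
Replace water filter and map case with trekking poles: the trade gains 88 net, giving 394 at 10 kg.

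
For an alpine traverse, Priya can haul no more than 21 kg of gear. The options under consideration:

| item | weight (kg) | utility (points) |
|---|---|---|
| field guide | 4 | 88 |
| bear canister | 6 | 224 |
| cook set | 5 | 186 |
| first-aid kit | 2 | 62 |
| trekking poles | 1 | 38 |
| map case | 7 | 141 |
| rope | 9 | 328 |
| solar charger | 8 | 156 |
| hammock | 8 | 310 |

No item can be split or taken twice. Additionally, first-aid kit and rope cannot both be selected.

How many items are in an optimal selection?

Best achievable utility is 782.
For example bear canister + cook set + first-aid kit + hammock achieves it, using 21 kg.
All optima have 4 items.

4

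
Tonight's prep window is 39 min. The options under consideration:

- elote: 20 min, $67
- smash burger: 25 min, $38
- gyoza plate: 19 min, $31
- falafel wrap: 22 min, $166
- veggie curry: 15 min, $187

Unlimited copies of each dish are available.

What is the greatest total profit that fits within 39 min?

The ratio ordering already packs tightly: 2×veggie curry, 30 min, 374.

374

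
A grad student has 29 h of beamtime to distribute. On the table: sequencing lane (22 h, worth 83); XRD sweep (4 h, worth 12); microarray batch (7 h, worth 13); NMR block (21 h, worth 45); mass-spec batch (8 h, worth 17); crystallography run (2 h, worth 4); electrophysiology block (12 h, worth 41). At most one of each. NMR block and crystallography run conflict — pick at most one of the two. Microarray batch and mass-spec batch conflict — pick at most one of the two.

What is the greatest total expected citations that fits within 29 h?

99

The ratio ordering already packs tightly: sequencing lane + XRD sweep + crystallography run, 28 h, 99.
Nothing else feasible within 29 h beats 99.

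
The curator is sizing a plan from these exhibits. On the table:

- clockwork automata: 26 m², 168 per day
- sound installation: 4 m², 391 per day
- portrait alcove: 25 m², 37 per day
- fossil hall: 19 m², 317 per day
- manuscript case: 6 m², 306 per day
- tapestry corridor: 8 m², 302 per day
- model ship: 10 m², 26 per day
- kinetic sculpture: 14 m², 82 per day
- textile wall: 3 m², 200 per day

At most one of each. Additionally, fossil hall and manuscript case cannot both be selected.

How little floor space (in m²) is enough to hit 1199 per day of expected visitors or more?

Look for the lowest-floor combination reaching 1199.
sound installation + manuscript case + tapestry corridor + textile wall reaches 1199 using 21 m².
Any bundle with less than 21 m² falls short of 1199.

21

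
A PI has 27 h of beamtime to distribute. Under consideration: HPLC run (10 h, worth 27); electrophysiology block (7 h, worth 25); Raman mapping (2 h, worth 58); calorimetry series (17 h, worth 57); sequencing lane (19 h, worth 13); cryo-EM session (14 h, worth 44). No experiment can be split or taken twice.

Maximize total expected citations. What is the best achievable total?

Best packing: electrophysiology block + Raman mapping + calorimetry series — 26 h, 140 total.

140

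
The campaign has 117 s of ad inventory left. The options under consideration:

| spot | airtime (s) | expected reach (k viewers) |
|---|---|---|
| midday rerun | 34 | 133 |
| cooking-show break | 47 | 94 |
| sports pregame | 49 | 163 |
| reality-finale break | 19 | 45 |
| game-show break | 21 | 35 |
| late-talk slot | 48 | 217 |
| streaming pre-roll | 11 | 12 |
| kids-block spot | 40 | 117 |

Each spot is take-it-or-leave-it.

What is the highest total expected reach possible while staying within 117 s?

425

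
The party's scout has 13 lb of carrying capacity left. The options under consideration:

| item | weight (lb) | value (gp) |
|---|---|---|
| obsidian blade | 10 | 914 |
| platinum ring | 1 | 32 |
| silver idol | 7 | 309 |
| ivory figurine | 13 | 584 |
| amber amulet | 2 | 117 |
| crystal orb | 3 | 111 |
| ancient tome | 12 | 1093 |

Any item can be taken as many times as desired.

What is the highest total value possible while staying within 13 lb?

1125

A density-first pass picks obsidian blade + platinum ring + amber amulet — 1063 at 13 lb.
The 12 lb tied up in obsidian blade and amber amulet is better spent on ancient tome — total rises to 1125 (13 lb).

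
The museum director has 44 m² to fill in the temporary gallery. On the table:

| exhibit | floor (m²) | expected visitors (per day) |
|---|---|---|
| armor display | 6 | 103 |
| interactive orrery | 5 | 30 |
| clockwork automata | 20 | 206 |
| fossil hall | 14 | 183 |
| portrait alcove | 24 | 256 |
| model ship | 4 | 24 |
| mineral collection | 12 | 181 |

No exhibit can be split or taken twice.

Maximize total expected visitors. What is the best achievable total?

542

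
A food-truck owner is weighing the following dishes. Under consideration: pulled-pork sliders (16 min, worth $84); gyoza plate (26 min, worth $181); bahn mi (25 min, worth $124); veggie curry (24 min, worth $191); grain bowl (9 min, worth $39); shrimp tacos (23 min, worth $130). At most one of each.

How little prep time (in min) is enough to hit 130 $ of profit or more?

23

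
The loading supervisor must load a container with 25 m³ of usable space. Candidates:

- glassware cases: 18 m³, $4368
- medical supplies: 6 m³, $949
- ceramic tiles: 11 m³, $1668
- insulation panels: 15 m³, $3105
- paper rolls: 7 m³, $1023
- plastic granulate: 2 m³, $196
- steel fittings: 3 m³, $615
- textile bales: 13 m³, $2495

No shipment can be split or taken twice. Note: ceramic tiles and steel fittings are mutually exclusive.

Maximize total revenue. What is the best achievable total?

5391

Ranking by ratio (revenue/m³): glassware cases 242.67, insulation panels 207.00, steel fittings 205.00.
The ratio heuristic lands on glassware cases + plastic granulate + steel fittings (5179) but leaves 2 m³ idle.
Dropping plastic granulate and steel fittings frees 5 m³; slotting in paper rolls (7 m³) lifts the total to 5391 at 25 m³.
That's the maximum — no feasible swap from here does better than 5391.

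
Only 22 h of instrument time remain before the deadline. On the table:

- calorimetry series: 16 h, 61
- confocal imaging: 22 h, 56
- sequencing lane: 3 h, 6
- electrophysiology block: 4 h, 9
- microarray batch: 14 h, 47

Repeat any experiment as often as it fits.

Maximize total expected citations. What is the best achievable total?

By expected citations per h: calorimetry series 3.81, microarray batch 3.36, confocal imaging 2.55, electrophysiology block 2.25 lead.
Greedy by ratio would take calorimetry series + electrophysiology block: 20 h used, total 70.
Dropping electrophysiology block frees 4 h; slotting in 2×sequencing lane (6 h) lifts the total to 73 at 22 h.
That's the maximum — no swap from here does better than 73.

73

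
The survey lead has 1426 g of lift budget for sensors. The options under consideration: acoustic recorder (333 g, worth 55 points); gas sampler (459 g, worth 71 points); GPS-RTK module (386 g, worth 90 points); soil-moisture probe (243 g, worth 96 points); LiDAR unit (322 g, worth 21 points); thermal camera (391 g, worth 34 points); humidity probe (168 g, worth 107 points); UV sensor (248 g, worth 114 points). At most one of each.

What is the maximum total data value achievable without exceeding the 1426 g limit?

Best packing: acoustic recorder + GPS-RTK module + soil-moisture probe + humidity probe + UV sensor — 1378 g, 462 total.
The closest alternative, GPS-RTK module + soil-moisture probe + LiDAR unit + humidity probe + UV sensor, reaches only 428.

462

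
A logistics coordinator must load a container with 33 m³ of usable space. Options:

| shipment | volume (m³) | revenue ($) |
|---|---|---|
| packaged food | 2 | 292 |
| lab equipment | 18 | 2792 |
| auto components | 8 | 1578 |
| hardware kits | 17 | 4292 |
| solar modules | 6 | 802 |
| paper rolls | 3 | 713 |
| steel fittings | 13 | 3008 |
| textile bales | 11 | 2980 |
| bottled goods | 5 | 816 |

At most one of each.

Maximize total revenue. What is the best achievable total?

8277

Taking packaged food + hardware kits + paper rolls + textile bales: 33 m³ used, 8277 in revenue.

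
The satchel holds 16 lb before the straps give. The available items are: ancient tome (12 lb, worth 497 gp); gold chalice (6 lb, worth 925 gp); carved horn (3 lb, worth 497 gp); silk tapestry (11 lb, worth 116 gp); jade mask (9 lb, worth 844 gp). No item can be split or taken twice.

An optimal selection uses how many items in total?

2

Best achievable value is 1769.
For example gold chalice + jade mask achieves it, using 15 lb.
Every optimal selection uses 2 items.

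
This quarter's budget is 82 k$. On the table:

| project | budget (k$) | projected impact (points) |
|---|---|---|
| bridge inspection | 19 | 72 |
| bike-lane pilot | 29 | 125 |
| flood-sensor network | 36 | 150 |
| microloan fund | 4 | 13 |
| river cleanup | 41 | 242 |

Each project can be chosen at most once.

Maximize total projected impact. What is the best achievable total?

Filling by ratio: bike-lane pilot + microloan fund + river cleanup for 380, with 8 k$ left unused.
The 29 k$ tied up in bike-lane pilot is better spent on flood-sensor network — total rises to 405 (81 k$).
Nothing else within 82 k$ beats 405.

405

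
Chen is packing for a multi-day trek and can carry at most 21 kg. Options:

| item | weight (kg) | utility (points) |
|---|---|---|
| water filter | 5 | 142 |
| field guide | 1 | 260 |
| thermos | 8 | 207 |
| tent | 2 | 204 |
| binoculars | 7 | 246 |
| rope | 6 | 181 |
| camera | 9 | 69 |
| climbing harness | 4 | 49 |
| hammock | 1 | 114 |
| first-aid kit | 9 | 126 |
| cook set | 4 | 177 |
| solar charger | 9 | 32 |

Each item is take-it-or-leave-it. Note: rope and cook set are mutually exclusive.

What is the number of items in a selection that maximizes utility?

The maximum utility within 21 kg is 1143.
One optimal bundle: water filter + field guide + tent + binoculars + hammock + cook set (20 kg).
All optima have 6 items.

6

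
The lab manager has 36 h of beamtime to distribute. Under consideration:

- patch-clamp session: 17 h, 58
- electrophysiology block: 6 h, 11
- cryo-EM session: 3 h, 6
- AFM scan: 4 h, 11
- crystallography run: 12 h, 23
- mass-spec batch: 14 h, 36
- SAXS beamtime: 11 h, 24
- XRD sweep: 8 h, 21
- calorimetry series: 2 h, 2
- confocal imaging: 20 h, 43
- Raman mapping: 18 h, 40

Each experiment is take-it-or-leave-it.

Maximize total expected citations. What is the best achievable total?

A density-first pass picks patch-clamp session + cryo-EM session + AFM scan + XRD sweep + calorimetry series — 98 at 34 h.
Replace cryo-EM session and XRD sweep and calorimetry series with mass-spec batch: the trade gains 7 net, giving 105 at 35 h.

105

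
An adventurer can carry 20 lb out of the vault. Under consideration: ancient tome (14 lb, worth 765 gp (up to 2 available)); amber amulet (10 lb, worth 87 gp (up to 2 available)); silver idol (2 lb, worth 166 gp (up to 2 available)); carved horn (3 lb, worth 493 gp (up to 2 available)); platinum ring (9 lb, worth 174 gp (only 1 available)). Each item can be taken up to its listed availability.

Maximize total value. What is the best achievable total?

Greedy by ratio would take 2×silver idol + 2×carved horn + platinum ring: 19 lb used, total 1492.
Replace 2×silver idol and platinum ring with ancient tome: the trade gains 259 net, giving 1751 at 20 lb.

1751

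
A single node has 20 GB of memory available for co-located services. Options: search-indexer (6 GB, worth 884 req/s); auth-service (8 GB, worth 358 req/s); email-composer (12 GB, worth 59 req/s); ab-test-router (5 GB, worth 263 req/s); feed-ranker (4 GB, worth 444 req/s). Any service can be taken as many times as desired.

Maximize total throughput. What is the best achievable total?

The ratio heuristic lands on 3×search-indexer (2652) but leaves 2 GB idle.
Dropping search-indexer frees 6 GB; slotting in 2×feed-ranker (8 GB) lifts the total to 2656 at 20 GB.

2656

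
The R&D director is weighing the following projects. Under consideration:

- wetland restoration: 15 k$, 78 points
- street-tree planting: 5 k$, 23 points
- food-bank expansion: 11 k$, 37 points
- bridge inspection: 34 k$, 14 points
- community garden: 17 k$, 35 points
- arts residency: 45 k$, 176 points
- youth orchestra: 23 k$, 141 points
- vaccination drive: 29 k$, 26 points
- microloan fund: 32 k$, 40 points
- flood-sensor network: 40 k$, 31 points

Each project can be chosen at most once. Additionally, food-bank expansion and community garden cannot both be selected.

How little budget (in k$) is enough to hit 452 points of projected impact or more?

Minimise k$ subject to total projected impact ≥ 452.
wetland restoration + street-tree planting + food-bank expansion + arts residency + youth orchestra: 455 projected impact at 99 k$.
No combination under 99 k$ hits 452.

99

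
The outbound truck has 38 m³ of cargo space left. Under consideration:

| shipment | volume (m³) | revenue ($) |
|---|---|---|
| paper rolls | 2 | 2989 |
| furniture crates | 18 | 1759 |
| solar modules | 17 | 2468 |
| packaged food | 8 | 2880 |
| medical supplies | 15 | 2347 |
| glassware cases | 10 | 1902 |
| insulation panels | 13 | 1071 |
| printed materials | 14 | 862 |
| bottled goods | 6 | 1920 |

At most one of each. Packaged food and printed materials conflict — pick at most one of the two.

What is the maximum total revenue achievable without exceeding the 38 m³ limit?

10257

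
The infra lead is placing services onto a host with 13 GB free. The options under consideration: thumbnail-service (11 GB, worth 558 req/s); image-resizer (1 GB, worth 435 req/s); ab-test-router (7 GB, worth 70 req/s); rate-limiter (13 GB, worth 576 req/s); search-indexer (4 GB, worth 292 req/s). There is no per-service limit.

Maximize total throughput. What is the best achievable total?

5655

Density check — image-resizer 435.00, search-indexer 73.00, thumbnail-service 50.73, rate-limiter 44.31 are the best per GB.
Best packing: 13×image-resizer — 13 GB, 5655 total.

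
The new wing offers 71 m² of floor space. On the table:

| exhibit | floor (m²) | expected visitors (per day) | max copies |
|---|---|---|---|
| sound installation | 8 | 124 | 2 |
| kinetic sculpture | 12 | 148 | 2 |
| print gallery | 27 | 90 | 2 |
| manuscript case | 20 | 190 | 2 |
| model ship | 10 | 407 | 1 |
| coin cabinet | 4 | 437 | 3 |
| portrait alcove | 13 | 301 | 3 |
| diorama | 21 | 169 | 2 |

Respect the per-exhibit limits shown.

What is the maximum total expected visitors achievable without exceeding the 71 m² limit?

2745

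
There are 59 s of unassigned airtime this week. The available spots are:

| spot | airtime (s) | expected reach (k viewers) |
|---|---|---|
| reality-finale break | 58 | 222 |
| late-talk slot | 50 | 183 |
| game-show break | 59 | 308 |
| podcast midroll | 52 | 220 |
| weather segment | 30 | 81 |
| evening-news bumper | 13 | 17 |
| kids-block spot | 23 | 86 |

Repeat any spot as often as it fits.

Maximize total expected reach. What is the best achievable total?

Density check — game-show break 5.22, podcast midroll 4.23, reality-finale break 3.83, kids-block spot 3.74 are the best per s.
The ratio ordering already packs tightly: game-show break, 59 s, 308.
Nothing else within 59 s beats 308.

308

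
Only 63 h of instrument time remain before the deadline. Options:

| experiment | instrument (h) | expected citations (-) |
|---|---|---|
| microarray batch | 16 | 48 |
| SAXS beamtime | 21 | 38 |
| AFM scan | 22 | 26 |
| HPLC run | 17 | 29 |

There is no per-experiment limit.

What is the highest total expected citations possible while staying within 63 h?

Ranking by ratio (expected citations/h): microarray batch 3.00, SAXS beamtime 1.81, HPLC run 1.71.
3×microarray batch uses 48 of the 63 h and totals 144.
No other feasible combination exceeds 144.

144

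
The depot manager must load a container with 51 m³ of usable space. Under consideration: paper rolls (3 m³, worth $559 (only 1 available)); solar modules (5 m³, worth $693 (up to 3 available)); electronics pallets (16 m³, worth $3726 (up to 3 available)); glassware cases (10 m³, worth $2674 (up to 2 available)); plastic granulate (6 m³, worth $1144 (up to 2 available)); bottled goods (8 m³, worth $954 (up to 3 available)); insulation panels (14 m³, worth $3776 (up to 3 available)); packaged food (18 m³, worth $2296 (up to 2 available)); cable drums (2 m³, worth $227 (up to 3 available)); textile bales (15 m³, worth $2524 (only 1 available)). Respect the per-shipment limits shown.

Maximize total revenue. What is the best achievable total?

13459

By revenue per m³: insulation panels 269.71, glassware cases 267.40, electronics pallets 232.88, plastic granulate 190.67 lead.
Greedy by ratio would take paper rolls + plastic granulate + 3×insulation panels: 51 m³ used, total 13031.
Replace plastic granulate and insulation panels with 2×glassware cases: the trade gains 428 net, giving 13459 at 51 m³.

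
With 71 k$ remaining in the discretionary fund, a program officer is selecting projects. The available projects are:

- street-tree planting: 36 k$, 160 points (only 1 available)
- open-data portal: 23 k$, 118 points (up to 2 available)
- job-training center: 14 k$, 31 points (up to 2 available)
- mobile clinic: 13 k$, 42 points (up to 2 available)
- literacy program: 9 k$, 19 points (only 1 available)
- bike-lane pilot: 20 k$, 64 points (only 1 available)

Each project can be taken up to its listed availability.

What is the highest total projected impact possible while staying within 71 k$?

Filling by ratio: 2×open-data portal + mobile clinic + literacy program for 297, with 3 k$ left unused.
Dropping mobile clinic and literacy program frees 22 k$; slotting in bike-lane pilot (20 k$) lifts the total to 300 at 66 k$.
The spare 5 k$ is too small for any remaining project, and no exchange beats 300.

300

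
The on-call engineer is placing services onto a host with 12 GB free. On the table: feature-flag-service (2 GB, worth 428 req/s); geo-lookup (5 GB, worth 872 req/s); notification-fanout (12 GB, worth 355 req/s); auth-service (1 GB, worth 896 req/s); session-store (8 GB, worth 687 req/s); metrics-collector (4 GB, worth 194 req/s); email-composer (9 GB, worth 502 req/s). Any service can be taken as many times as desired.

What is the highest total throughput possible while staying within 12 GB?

10752

12×auth-service uses 12 of the 12 GB and totals 10752.
Nothing else within 12 GB beats 10752.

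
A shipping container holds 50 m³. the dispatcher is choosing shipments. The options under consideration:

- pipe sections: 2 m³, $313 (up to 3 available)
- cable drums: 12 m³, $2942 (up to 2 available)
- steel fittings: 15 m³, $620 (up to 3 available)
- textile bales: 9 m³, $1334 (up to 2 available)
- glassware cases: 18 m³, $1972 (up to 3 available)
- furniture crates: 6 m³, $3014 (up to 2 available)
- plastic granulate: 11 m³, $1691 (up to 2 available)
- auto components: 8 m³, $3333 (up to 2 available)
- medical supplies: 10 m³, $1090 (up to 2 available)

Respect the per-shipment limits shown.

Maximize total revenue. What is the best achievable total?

16970

Filling by ratio: 3×pipe sections + cable drums + 2×furniture crates + 2×auto components for 16575, with 4 m³ left unused.
Dropping 3×pipe sections frees 6 m³; slotting in textile bales (9 m³) lifts the total to 16970 at 49 m³.
The spare 1 m³ is too small for any remaining shipment, and no exchange beats 16970.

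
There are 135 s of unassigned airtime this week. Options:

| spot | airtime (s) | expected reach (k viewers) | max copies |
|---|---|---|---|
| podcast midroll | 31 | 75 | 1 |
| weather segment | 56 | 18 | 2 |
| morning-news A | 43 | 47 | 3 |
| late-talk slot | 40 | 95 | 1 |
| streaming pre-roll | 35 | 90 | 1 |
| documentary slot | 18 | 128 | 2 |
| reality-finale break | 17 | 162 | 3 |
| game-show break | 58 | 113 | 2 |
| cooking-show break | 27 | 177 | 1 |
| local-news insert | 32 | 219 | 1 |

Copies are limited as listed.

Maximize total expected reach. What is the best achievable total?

1010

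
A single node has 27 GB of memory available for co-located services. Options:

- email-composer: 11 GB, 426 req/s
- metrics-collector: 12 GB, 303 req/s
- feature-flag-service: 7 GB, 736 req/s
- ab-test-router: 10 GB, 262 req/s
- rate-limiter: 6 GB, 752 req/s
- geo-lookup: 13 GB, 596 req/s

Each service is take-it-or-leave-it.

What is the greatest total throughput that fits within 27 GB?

2084

By throughput per GB: rate-limiter 125.33, feature-flag-service 105.14, geo-lookup 45.85, email-composer 38.73 lead.
Taking feature-flag-service + rate-limiter + geo-lookup: 26 GB used, 2084 in throughput.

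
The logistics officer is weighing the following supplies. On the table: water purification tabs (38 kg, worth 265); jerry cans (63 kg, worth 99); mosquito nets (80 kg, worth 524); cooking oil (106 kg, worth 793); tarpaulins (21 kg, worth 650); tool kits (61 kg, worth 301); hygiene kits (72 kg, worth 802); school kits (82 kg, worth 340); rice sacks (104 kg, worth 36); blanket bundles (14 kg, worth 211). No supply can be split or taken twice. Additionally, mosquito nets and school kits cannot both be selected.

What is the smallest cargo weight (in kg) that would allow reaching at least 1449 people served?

Minimise kg subject to total people served ≥ 1449.
Taking tarpaulins + hygiene kits gives 1452 (≥ 1449) for 93 kg.
No combination under 93 kg hits 1449.

93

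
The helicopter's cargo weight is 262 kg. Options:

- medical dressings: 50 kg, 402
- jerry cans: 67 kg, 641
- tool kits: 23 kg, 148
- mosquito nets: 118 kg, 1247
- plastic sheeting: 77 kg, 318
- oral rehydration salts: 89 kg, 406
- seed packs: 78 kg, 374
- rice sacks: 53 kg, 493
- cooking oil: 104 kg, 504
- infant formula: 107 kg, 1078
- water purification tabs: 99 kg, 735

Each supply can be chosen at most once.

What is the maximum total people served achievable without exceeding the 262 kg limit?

Taking the top-ratio supplies first gives tool kits + mosquito nets + infant formula for 2473 (248 kg).
Replace infant formula with jerry cans + rice sacks: the trade gains 56 net, giving 2529 at 261 kg.
Every other selection either busts 262 kg or fails to beat 2529.

2529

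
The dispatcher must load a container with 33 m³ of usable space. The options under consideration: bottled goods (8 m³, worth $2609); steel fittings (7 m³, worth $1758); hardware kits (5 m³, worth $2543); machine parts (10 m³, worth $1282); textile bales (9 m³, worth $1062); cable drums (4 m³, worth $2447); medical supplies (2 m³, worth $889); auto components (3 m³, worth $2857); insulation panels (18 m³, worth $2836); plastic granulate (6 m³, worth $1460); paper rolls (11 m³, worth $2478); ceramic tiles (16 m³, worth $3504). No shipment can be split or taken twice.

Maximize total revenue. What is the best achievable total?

Taking the top-ratio shipments first gives bottled goods + steel fittings + hardware kits + cable drums + medical supplies + auto components for 13103 (29 m³).
Replace steel fittings with paper rolls: the trade gains 720 net, giving 13823 at 33 m³.
An exhaustive check of the 4096 subsets confirms 13823.

13823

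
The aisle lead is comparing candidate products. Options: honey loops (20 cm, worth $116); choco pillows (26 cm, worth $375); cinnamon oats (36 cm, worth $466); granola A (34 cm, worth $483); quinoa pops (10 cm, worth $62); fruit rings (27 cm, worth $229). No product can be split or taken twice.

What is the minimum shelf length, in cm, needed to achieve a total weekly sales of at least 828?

60

Look for the lowest-shelf combination reaching 828.
Taking choco pillows + granola A gives 858 (≥ 828) for 60 cm.
No combination under 60 cm hits 828.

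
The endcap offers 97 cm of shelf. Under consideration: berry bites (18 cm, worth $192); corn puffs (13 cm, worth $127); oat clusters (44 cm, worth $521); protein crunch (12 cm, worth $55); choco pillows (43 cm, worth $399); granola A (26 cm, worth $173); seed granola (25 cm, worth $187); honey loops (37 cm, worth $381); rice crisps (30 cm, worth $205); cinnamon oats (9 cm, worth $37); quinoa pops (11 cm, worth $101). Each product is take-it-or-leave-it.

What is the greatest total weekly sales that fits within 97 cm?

1029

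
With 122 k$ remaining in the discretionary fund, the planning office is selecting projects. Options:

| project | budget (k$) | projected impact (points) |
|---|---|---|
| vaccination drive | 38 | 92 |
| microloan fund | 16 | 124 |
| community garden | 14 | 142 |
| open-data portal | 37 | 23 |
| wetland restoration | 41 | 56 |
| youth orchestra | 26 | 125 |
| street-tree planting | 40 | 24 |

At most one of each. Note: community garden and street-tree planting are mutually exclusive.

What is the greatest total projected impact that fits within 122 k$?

483

Vaccination drive + microloan fund + community garden + youth orchestra uses 94 of the 122 k$ and totals 483.
The closest alternative, microloan fund + community garden + wetland restoration + youth orchestra, reaches only 447.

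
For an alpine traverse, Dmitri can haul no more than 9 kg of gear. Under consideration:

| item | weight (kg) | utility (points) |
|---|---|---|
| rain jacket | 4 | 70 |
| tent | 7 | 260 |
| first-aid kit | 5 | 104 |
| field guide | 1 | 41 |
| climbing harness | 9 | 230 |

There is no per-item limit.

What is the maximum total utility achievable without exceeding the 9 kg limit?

By utility per kg: field guide 41.00, tent 37.14, climbing harness 25.56 lead.
Best packing: 9×field guide — 9 kg, 369 total.

369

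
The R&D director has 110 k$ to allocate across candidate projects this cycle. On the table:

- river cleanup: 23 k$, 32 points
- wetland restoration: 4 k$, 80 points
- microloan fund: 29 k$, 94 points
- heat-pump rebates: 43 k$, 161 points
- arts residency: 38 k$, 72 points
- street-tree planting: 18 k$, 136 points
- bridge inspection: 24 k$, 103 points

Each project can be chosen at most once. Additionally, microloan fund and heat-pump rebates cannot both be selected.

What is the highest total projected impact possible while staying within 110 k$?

Density check — wetland restoration 20.00, street-tree planting 7.56, bridge inspection 4.29 are the best per k$.
Wetland restoration + heat-pump rebates + street-tree planting + bridge inspection uses 89 of the 110 k$ and totals 480.
No other feasible combination exceeds 480.

480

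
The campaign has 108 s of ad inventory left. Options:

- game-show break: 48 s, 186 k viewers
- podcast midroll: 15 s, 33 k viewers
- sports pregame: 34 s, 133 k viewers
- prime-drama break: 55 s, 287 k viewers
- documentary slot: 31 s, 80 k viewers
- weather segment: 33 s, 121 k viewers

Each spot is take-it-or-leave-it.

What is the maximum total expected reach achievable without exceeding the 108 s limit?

The ratio heuristic lands on podcast midroll + sports pregame + prime-drama break (453) but leaves 4 s idle.
Replace podcast midroll and sports pregame with game-show break: the trade gains 20 net, giving 473 at 103 s.
The closest alternative, podcast midroll + sports pregame + prime-drama break, reaches only 453.

473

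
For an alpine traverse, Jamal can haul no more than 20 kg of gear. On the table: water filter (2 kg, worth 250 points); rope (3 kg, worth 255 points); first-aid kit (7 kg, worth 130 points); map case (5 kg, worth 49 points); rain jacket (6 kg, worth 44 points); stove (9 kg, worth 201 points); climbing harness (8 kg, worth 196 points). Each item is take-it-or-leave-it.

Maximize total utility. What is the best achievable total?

Water filter + rope + first-aid kit + climbing harness uses 20 of the 20 kg and totals 831.
Nothing else within 20 kg beats 831.

831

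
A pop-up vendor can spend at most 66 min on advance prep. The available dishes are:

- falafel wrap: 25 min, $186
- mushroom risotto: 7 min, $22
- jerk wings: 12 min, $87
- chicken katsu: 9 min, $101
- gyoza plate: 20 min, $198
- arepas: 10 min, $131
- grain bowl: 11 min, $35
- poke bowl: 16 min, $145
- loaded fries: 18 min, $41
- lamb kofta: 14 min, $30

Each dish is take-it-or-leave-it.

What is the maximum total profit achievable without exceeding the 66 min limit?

616

By profit per min: arepas 13.10, chicken katsu 11.22, gyoza plate 9.90 lead.
Greedy by ratio would take chicken katsu + gyoza plate + arepas + grain bowl + poke bowl: 66 min used, total 610.
Replace grain bowl and poke bowl with falafel wrap: the trade gains 6 net, giving 616 at 64 min.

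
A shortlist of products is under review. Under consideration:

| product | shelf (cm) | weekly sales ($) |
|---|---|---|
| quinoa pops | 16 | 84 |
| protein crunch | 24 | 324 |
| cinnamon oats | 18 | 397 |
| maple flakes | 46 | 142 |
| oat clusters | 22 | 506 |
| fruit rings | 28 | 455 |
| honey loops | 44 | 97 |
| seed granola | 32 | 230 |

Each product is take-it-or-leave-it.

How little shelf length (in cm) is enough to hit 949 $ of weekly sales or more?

Need the lightest bundle worth ≥ 949.
oat clusters + fruit rings: 961 weekly sales at 50 cm.
Any bundle with less than 50 cm falls short of 949.

50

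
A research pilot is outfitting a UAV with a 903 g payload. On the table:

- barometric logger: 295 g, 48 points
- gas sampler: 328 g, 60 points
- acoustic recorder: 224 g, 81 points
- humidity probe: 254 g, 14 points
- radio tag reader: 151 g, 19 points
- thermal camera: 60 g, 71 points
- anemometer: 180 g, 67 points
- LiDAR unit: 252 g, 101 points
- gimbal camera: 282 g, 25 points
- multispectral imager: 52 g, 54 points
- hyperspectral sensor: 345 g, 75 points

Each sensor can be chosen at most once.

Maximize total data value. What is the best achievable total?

By data value per g: thermal camera 1.18, multispectral imager 1.04, LiDAR unit 0.40, anemometer 0.37 lead.
The ratio ordering already packs tightly: acoustic recorder + thermal camera + anemometer + LiDAR unit + multispectral imager, 768 g, 374.

374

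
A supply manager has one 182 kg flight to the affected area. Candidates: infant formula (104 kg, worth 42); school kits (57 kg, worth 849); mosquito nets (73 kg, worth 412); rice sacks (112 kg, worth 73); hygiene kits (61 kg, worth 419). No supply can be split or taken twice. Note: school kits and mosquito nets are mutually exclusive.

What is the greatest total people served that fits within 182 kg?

1268

By people served per kg: school kits 14.89, hygiene kits 6.87, mosquito nets 5.64, rice sacks 0.65 lead.
Taking school kits + hygiene kits: 118 kg used, 1268 in people served.
Every other selection either busts 182 kg or breaks a pairing rule or fails to beat 1268.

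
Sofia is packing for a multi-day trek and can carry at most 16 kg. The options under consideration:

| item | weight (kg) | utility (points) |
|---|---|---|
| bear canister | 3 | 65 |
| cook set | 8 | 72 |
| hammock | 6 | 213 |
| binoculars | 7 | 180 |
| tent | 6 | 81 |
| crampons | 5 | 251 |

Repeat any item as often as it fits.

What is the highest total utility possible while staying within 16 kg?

By utility per kg: crampons 50.20, hammock 35.50, binoculars 25.71, bear canister 21.67 lead.
Best packing: 3×crampons — 15 kg, 753 total.

753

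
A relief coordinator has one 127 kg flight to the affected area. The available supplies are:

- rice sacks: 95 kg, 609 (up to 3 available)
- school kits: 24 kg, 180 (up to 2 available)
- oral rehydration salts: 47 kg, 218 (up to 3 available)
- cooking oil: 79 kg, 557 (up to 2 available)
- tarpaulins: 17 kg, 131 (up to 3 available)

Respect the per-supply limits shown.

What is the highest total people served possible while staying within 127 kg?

Filling by ratio: 2×school kits + 3×tarpaulins for 753, with 28 kg left unused.
The 51 kg tied up in 3×tarpaulins is better spent on cooking oil — total rises to 917 (127 kg).
That's the maximum — no swap from here does better than 917.

917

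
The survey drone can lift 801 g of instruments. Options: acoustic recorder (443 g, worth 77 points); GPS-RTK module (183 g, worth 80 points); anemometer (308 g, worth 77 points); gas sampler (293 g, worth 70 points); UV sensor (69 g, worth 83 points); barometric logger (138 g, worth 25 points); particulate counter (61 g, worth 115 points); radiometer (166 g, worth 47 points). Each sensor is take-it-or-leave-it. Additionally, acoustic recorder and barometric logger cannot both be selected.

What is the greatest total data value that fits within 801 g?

Ranking by ratio (data value/g): particulate counter 1.89, UV sensor 1.20, GPS-RTK module 0.44.
GPS-RTK module + anemometer + UV sensor + particulate counter + radiometer uses 787 of the 801 g and totals 402.

402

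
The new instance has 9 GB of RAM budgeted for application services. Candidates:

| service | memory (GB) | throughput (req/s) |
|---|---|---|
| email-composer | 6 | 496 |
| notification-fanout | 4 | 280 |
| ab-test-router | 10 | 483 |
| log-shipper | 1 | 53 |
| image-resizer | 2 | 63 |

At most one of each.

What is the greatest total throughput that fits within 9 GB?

612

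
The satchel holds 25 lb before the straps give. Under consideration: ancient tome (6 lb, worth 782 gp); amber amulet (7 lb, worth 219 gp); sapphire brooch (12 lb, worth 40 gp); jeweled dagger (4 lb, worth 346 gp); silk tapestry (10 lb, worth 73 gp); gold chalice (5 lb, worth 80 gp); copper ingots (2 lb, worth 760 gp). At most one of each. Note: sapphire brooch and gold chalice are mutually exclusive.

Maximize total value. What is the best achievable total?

By value per lb: copper ingots 380.00, ancient tome 130.33, jeweled dagger 86.50, amber amulet 31.29 lead.
Taking ancient tome + amber amulet + jeweled dagger + gold chalice + copper ingots: 24 lb used, 2187 in value.
Next best is ancient tome + amber amulet + jeweled dagger + copper ingots at 2107 (19 lb) — short by 80.

2187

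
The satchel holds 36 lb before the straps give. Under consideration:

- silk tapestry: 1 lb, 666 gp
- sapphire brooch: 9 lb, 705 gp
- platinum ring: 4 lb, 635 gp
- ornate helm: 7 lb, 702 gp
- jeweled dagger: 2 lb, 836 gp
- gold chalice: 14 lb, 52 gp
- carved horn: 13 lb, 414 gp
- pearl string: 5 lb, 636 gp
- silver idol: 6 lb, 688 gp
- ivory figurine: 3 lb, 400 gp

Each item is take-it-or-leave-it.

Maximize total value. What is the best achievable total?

4868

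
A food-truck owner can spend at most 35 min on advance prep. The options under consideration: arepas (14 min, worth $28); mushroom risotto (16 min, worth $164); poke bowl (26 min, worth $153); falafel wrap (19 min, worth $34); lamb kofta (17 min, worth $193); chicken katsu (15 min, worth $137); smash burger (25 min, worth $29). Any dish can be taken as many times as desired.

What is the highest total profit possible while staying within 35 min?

386

2×lamb kofta uses 34 of the 35 min and totals 386.
Nothing else within 35 min beats 386.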